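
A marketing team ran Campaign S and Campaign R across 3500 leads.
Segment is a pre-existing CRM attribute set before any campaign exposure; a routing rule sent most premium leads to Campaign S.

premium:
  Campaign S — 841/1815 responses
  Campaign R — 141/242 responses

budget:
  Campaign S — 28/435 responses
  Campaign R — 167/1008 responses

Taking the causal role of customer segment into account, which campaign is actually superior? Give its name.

Customer segment is set before the campaign has any effect — it is not caused by the campaign — and it independently drives the outcome. That makes it a confounder, so the causal comparison is within customer segment levels.
Within each level — premium: 46.3% vs 58.3%; budget: 6.4% vs 16.6% — Campaign R is higher every time.

Campaign R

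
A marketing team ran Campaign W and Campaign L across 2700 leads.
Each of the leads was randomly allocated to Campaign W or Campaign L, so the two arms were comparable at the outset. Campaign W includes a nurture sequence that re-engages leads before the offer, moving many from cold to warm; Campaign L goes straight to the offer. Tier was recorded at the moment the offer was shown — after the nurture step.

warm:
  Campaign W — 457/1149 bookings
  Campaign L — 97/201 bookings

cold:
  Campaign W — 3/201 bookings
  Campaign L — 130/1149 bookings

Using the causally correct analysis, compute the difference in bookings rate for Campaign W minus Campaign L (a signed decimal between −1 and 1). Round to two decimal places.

Campaign L is higher inside every engagement tier stratum but Campaign W is higher in aggregate. Whether to stratify depends on how engagement tier relates to the campaign.
Engagement tier here is a post-treatment variable shaped by the campaign; conditioning on it would introduce bias rather than remove it. The overall comparison is the causal one.
The causal difference is the pooled difference: 0.341 − 0.168 = +0.173.

+0.17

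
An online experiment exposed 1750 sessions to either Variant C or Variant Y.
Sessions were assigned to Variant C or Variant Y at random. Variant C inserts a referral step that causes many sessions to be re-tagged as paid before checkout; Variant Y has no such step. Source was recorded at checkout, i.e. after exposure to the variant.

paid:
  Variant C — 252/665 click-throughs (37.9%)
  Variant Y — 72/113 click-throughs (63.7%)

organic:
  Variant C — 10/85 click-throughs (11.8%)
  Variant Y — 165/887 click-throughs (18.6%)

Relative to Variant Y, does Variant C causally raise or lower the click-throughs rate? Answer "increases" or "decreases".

The traffic source-specific comparison favours Variant Y throughout, but the pooled figures favour Variant C. The question is whether to condition on traffic source.
Traffic source is downstream of the variant. One should not condition on a consequence of treatment, so the overall rates are the right comparison.
Pooled: Variant C 34.9% vs Variant Y 23.7%; Variant C is higher overall.

increases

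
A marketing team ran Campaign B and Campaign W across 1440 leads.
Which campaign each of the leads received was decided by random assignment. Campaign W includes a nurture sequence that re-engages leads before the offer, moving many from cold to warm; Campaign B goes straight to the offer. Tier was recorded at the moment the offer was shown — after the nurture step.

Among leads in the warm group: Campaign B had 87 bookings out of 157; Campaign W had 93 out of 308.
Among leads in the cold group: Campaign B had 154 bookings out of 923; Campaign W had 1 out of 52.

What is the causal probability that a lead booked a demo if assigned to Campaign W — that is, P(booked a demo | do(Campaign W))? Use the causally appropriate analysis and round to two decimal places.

Within every engagement tier level Campaign B has the higher rate, yet pooled Campaign W does — Simpson's reversal.
Stratifying would compare campaigns among leads the campaigns themselves sorted into engagement tier groups — a form of selection on an intermediate. The unconditioned pooled rates give the total causal effect.
So P(outcome | do(Campaign W)) is just the pooled rate for Campaign W: 94/360 = 0.261.

0.26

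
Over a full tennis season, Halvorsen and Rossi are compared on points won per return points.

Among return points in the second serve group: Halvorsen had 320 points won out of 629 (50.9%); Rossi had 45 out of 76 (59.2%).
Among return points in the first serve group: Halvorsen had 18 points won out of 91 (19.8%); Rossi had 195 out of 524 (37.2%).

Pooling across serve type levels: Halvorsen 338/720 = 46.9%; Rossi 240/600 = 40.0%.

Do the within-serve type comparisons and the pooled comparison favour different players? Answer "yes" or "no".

yes

Within each serve type level (second serve 50.9% vs 59.2%; first serve 19.8% vs 37.2%), Rossi has the higher rate every time. Pooled: 46.9% vs 40.0% — Halvorsen has the higher rate overall. The two comparisons disagree.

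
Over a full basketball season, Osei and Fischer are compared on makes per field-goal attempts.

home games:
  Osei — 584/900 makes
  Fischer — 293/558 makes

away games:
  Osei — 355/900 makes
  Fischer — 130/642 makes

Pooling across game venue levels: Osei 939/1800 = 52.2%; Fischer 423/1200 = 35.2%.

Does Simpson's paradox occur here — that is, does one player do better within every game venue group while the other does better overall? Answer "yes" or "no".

no

Within each game venue level (home games 64.9% vs 52.5%; away games 39.4% vs 20.2%), Osei has the higher rate every time. Pooled: 52.2% vs 35.2% — Osei has the higher rate overall. They agree.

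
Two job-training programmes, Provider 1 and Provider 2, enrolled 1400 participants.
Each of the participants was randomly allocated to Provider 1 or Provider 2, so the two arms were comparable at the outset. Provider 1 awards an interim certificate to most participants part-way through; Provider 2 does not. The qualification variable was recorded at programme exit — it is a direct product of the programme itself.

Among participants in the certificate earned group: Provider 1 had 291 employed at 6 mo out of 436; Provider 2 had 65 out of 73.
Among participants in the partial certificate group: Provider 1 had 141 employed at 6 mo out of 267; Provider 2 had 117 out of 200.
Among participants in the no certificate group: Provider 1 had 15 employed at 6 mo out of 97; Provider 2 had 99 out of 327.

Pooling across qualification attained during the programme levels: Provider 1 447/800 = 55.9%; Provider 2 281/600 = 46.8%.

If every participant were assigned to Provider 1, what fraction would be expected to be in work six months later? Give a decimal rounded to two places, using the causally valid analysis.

0.56

Provider 2 is higher inside every qualification attained during the programme stratum but Provider 1 is higher in aggregate. Whether to stratify depends on how qualification attained during the programme relates to the programme.
Qualification attained during the programme is recorded after the programme and is itself shifted by it — it sits on the causal path from programme to outcome. Conditioning on a mediator would strip out part of the effect we want; the pooled comparison gives the total causal effect.
So P(outcome | do(Provider 1)) is just the pooled rate for Provider 1: 447/800 = 0.559.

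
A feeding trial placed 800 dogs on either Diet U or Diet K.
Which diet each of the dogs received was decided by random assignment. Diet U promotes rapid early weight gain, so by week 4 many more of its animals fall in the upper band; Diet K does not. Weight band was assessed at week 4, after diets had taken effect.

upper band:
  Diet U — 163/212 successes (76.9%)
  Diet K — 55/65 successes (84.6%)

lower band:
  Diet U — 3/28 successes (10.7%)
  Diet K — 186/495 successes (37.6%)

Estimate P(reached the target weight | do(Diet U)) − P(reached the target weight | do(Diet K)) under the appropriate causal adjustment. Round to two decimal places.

+0.26

The stratified and pooled comparisons disagree (Diet K wins within each week-4 weight band; Diet U wins overall), so the answer turns on the causal role of week-4 weight band.
Because the diet influences week-4 weight band, week-4 weight band is a post-treatment mediator, not a confounder. Stratifying on it would bias the estimate; the causal effect is the crude pooled difference.
The causal difference is the pooled difference: 0.692 − 0.430 = +0.261.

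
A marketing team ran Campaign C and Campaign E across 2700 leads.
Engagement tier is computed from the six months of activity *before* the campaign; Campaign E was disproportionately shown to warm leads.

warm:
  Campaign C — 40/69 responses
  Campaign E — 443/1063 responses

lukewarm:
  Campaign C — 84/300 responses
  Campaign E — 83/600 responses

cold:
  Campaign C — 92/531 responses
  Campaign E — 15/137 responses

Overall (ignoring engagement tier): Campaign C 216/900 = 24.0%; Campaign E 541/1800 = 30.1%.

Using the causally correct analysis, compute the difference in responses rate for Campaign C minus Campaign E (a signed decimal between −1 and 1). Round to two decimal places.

+0.13

The stratified and pooled comparisons disagree (Campaign C wins within each engagement tier; Campaign E wins overall), so the answer turns on the causal role of engagement tier.
Engagement tier differs across campaigns for reasons unrelated to any effect of the campaign itself, and it separately predicts the outcome — a classic confounder. We must compare within engagement tier levels.
Adjusting over the population distribution of engagement tier: 0.419·(0.580−0.417) + 0.333·(0.280−0.138) + 0.247·(0.173−0.109) = +0.131.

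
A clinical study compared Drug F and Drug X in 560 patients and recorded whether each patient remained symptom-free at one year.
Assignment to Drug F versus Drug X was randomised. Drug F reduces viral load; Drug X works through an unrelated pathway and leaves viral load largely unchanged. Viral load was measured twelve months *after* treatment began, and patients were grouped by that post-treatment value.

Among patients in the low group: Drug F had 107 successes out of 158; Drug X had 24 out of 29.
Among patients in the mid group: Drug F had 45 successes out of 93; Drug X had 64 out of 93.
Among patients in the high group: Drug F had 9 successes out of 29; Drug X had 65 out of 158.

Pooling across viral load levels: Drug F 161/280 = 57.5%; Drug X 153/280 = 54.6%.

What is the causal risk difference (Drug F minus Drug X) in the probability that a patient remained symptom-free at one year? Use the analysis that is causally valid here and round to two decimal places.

+0.03

Viral load is downstream of the drug. One should not condition on a consequence of treatment, so the overall rates are the right comparison.
The causal difference is the pooled difference: 0.575 − 0.546 = +0.029.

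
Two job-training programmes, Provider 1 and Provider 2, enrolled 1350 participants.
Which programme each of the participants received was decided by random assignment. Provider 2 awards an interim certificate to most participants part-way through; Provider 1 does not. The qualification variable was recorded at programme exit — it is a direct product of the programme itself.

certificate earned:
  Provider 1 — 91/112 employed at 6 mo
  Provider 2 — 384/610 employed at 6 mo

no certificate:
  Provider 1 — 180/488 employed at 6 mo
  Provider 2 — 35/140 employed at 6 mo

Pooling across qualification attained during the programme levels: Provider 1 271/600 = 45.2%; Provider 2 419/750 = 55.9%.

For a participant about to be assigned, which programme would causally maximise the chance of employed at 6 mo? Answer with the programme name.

Provider 2

Stratifying would compare programmes among participants the programmes themselves sorted into qualification attained during the programme groups — a form of selection on an intermediate. The unconditioned pooled rates give the total causal effect.
Pooled: Provider 1 45.2% vs Provider 2 55.9%; Provider 2 is higher overall.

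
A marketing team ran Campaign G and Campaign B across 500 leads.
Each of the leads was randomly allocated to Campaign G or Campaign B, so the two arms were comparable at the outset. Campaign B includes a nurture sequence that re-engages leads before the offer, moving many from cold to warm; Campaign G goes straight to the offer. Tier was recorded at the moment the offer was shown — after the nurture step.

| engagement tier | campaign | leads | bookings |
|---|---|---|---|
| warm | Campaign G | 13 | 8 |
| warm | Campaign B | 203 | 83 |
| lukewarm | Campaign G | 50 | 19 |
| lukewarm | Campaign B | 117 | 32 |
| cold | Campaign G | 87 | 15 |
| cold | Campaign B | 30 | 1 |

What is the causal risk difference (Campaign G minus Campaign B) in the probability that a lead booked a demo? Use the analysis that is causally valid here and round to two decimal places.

Because the campaign influences engagement tier, engagement tier is a post-treatment mediator, not a confounder. Stratifying on it would bias the estimate; the causal effect is the crude pooled difference.
The causal difference is the pooled difference: 0.280 − 0.331 = -0.051.

-0.05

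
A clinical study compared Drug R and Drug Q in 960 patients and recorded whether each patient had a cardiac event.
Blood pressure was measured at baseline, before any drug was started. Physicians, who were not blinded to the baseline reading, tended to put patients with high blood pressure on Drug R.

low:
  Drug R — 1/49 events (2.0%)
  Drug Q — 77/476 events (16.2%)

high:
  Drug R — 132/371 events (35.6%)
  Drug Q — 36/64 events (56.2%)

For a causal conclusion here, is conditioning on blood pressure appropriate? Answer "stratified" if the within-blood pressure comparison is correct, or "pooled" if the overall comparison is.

The stratified and pooled comparisons disagree (Drug R wins within each blood pressure; Drug Q wins overall), so the answer turns on the causal role of blood pressure.
Here blood pressure is a common cause — it drives both which drug a case falls under and the outcome. The crude comparison mixes populations; the stratum-specific rates are the causally relevant ones.
Within each level — low: 2.0% vs 16.2%; high: 35.6% vs 56.2% — Drug R is lower every time.

stratified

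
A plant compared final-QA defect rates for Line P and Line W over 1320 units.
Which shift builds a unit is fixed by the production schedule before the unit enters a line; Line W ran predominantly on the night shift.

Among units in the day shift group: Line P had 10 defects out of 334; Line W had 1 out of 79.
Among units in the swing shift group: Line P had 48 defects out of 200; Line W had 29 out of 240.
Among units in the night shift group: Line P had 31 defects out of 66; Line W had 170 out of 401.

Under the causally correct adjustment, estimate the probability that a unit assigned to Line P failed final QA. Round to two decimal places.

The shift-specific comparison favours Line W throughout, but the pooled figures favour Line P. The question is whether to condition on shift.
Shift satisfies the back-door criterion: it is not a descendant of the line, and it blocks the spurious path from line to outcome. Adjusting for it (i.e., using the within-shift rates) gives the causal effect.
Standardising Line P to the population shift mix: 0.313·10/334 + 0.333·48/200 + 0.354·31/66 = 0.256.

0.26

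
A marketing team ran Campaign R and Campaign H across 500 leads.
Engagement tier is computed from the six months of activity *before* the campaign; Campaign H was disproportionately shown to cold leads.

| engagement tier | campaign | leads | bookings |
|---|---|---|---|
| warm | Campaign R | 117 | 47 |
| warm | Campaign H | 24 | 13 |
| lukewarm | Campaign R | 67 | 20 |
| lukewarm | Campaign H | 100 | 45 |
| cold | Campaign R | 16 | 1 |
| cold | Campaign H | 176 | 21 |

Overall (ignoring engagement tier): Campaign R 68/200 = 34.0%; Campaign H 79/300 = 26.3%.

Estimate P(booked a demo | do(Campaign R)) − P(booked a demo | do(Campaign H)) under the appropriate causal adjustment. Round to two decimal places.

Since engagement tier is a pre-existing factor (not a product of the campaign) and it affects the outcome on its own, it is a confounder. The stratified rates, not the pooled rate, identify the causal effect.
Adjusting over the population distribution of engagement tier: 0.282·(0.402−0.542) + 0.334·(0.299−0.450) + 0.384·(0.062−0.119) = -0.112.

-0.11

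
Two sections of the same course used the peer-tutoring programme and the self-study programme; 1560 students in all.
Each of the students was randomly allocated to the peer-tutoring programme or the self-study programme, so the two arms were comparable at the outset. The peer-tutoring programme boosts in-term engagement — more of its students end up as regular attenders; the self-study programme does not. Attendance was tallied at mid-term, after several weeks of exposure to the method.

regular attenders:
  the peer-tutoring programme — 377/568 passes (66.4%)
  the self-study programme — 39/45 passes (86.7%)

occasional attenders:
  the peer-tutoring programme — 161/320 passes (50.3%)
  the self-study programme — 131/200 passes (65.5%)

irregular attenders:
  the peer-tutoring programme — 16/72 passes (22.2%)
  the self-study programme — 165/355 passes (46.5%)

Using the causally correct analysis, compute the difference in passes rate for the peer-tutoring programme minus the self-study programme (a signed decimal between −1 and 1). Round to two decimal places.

+0.02

Mid-term attendance lies on the pathway teaching method → mid-term attendance → outcome, so adjusting for it blocks the indirect effect. For the total causal effect of teaching method, use the unadjusted pooled rates.
The causal difference is the pooled difference: 0.577 − 0.558 = +0.019.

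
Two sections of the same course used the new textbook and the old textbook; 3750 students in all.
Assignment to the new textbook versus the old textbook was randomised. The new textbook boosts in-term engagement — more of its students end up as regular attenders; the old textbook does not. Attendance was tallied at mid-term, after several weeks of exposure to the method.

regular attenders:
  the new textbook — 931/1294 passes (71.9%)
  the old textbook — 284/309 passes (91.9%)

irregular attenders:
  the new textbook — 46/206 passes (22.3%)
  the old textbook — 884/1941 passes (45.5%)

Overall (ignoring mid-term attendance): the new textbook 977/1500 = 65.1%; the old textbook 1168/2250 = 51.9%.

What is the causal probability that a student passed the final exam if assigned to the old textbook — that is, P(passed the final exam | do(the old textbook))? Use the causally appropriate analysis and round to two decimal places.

The stratified and pooled comparisons disagree (the old textbook wins within each mid-term attendance; the new textbook wins overall), so the answer turns on the causal role of mid-term attendance.
Mid-term attendance here is a post-treatment variable shaped by the teaching method; conditioning on it would introduce bias rather than remove it. The overall comparison is the causal one.
So P(outcome | do(the old textbook)) is just the pooled rate for the old textbook: 1168/2250 = 0.519.

0.52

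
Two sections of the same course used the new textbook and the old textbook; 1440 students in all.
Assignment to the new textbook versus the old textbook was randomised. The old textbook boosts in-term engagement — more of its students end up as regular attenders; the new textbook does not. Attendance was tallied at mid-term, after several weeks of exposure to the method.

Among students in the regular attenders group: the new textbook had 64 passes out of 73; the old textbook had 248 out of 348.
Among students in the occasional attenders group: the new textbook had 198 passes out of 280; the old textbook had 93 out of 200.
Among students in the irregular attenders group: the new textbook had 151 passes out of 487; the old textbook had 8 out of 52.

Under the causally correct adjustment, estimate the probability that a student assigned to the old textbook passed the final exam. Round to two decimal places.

0.58

The distribution of mid-term attendance is itself part of what the teaching method does — it is an intermediate outcome. Holding it fixed would remove that part of the effect; the total effect is the pooled difference.
So P(outcome | do(the old textbook)) is just the pooled rate for the old textbook: 349/600 = 0.582.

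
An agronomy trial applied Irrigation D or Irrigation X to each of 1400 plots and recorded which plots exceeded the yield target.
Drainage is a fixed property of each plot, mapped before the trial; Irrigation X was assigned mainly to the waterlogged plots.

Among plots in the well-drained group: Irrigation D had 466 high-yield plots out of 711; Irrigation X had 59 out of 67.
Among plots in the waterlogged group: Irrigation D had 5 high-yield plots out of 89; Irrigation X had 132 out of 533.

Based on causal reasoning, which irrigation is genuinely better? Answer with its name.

Irrigation X

Irrigation X is higher inside every field drainage stratum but Irrigation D is higher in aggregate. Whether to stratify depends on how field drainage relates to the irrigation.
Nothing the irrigation does changes field drainage; the imbalance is an allocation artefact. With field drainage also predicting the outcome, the pooled figure is confounded, and the within-stratum comparison is the causal one.
Within each level — well-drained: 65.5% vs 88.1%; waterlogged: 5.6% vs 24.8% — Irrigation X is higher every time.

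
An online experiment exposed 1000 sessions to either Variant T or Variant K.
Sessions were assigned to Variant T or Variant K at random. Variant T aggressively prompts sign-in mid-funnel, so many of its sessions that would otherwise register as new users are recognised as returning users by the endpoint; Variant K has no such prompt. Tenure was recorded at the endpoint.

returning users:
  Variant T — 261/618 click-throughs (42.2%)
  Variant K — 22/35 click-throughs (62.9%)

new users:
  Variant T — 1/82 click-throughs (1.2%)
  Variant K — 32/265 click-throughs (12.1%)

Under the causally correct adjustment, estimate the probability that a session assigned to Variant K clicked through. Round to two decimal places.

Because the variant influences user tenure, user tenure is a post-treatment mediator, not a confounder. Stratifying on it would bias the estimate; the causal effect is the crude pooled difference.
So P(outcome | do(Variant K)) is just the pooled rate for Variant K: 54/300 = 0.180.

0.18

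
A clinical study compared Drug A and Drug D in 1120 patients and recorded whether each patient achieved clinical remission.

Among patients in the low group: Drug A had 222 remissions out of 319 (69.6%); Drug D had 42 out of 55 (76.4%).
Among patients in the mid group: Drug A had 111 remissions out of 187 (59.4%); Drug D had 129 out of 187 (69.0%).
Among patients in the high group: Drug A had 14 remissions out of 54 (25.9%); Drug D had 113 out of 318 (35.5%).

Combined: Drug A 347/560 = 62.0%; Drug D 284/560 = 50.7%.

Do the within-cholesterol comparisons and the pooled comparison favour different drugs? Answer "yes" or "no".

yes

Within each cholesterol level (low 69.6% vs 76.4%; mid 59.4% vs 69.0%; high 25.9% vs 35.5%), Drug D has the higher rate every time. Pooled: 62.0% vs 50.7% — Drug A has the higher rate overall. The two comparisons disagree.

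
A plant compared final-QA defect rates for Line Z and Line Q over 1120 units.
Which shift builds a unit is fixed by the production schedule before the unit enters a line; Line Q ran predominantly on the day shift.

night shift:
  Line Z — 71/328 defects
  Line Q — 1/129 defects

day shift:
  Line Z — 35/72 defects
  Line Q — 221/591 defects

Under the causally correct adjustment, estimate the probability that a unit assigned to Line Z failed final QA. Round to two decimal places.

Nothing the line does changes shift; the imbalance is an allocation artefact. With shift also predicting the outcome, the pooled figure is confounded, and the within-stratum comparison is the causal one.
Standardising Line Z to the population shift mix: 0.408·71/328 + 0.592·35/72 = 0.376.

0.38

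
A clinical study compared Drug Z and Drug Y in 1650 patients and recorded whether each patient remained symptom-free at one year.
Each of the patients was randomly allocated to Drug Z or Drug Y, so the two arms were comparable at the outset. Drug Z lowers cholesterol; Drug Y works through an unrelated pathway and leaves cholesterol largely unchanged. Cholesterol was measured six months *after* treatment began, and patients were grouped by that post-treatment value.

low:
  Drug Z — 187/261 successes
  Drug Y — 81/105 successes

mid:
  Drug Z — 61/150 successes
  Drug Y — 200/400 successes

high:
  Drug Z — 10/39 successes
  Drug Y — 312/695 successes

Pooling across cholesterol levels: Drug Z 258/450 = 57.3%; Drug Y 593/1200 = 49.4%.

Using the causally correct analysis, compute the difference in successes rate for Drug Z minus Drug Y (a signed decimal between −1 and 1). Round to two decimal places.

The stratified and pooled comparisons disagree (Drug Y wins within each cholesterol; Drug Z wins overall), so the answer turns on the causal role of cholesterol.
Cholesterol is downstream of the drug. One should not condition on a consequence of treatment, so the overall rates are the right comparison.
The causal difference is the pooled difference: 0.573 − 0.494 = +0.079.

+0.08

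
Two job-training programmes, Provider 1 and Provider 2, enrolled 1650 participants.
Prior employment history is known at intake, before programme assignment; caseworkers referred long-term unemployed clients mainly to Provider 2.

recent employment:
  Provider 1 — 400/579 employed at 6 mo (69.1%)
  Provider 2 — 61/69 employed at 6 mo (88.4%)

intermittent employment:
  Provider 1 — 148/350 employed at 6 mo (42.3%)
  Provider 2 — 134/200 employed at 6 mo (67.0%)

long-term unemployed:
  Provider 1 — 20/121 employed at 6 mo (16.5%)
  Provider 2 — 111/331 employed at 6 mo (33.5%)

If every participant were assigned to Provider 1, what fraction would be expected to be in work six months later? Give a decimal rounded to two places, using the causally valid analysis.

0.46

The imbalance in prior employment history arose from how participants were allocated, not from anything the programme did; and prior employment history independently affects the outcome. The pooled gap is confounded — condition on prior employment history.
Standardising Provider 1 to the population prior employment history mix: 0.393·400/579 + 0.333·148/350 + 0.274·20/121 = 0.458.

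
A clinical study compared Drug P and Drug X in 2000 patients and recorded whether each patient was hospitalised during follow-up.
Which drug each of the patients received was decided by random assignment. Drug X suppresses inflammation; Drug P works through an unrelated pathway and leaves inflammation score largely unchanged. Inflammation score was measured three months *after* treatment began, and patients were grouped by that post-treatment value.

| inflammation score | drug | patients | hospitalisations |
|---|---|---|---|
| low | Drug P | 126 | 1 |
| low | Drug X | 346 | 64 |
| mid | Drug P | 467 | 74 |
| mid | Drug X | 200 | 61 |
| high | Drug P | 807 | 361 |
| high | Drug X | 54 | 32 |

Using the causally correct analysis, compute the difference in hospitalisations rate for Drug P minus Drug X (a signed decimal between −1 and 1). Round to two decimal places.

Drug P is lower inside every inflammation score stratum but Drug X is lower in aggregate. Whether to stratify depends on how inflammation score relates to the drug.
Stratifying would compare drugs among patients the drugs themselves sorted into inflammation score groups — a form of selection on an intermediate. The unconditioned pooled rates give the total causal effect.
The causal difference is the pooled difference: 0.311 − 0.262 = +0.050.

+0.05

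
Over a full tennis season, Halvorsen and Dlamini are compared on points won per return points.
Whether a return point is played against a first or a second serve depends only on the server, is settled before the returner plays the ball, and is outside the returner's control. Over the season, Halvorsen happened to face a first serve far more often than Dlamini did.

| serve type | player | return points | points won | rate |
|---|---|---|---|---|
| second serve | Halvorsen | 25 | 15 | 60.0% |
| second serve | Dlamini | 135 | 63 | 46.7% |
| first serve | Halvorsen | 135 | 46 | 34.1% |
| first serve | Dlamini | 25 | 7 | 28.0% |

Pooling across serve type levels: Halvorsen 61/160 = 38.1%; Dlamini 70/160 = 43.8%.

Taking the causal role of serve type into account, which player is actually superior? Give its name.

Halvorsen

Serve type differs across players for reasons unrelated to any effect of the player itself, and it separately predicts the outcome — a classic confounder. We must compare within serve type levels.
Within each level — second serve: 60.0% vs 46.7%; first serve: 34.1% vs 28.0% — Halvorsen is higher every time.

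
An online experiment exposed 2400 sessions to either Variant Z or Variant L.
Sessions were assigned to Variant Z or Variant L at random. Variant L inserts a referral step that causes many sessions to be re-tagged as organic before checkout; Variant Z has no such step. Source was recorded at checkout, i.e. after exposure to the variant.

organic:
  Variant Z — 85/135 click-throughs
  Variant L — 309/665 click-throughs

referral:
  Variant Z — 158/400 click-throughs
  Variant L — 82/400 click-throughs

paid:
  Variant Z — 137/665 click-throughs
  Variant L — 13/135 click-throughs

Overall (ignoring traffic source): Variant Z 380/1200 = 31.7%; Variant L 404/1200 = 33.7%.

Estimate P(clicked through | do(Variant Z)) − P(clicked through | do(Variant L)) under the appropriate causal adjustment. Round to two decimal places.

The stratified and pooled comparisons disagree (Variant Z wins within each traffic source; Variant L wins overall), so the answer turns on the causal role of traffic source.
Traffic source lies on the pathway variant → traffic source → outcome, so adjusting for it blocks the indirect effect. For the total causal effect of variant, use the unadjusted pooled rates.
The causal difference is the pooled difference: 0.317 − 0.337 = -0.020.

-0.02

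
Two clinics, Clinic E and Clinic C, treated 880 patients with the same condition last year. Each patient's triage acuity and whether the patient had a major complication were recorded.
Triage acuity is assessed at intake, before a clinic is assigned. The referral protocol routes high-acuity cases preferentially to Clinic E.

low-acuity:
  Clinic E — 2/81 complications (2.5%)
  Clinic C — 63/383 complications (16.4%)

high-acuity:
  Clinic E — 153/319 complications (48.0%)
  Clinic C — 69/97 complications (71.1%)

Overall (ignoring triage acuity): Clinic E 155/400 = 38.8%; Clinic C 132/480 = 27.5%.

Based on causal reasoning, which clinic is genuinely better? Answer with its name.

The stratified and pooled comparisons disagree (Clinic E wins within each triage acuity; Clinic C wins overall), so the answer turns on the causal role of triage acuity.
Triage acuity differs across clinics for reasons unrelated to any effect of the clinic itself, and it separately predicts the outcome — a classic confounder. We must compare within triage acuity levels.
Within each level — low-acuity: 2.5% vs 16.4%; high-acuity: 48.0% vs 71.1% — Clinic E is lower every time.

Clinic E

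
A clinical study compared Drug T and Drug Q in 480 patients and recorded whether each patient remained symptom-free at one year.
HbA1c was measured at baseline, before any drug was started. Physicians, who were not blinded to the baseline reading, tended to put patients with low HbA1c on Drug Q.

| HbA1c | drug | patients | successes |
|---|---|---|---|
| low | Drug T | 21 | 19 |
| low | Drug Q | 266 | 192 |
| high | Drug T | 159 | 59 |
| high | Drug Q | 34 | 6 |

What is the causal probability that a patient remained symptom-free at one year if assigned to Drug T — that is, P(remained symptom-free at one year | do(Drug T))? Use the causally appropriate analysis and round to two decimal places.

The stratified and pooled comparisons disagree (Drug T wins within each HbA1c; Drug Q wins overall), so the answer turns on the causal role of HbA1c.
The imbalance in HbA1c arose from how patients were allocated, not from anything the drug did; and HbA1c independently affects the outcome. The pooled gap is confounded — condition on HbA1c.
Standardising Drug T to the population HbA1c mix: 0.598·19/21 + 0.402·59/159 = 0.690.

0.69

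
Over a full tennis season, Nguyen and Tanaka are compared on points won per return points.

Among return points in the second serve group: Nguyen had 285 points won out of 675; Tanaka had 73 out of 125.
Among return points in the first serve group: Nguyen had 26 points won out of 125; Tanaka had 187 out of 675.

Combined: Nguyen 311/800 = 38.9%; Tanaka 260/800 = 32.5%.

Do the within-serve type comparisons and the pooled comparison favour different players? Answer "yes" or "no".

Within each serve type level (second serve 42.2% vs 58.4%; first serve 20.8% vs 27.7%), Tanaka has the higher rate every time. Pooled: 38.9% vs 32.5% — Nguyen has the higher rate overall. The two comparisons disagree.

yes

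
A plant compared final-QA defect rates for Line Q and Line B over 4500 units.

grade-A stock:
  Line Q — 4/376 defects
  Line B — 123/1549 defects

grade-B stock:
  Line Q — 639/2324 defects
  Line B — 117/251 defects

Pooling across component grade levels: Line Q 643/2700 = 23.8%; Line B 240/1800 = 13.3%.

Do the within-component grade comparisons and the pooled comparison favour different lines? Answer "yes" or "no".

Within each component grade level (grade-A stock 1.1% vs 7.9%; grade-B stock 27.5% vs 46.6%), Line Q has the lower rate every time. Pooled: 23.8% vs 13.3% — Line B has the lower rate overall. The two comparisons disagree.

yes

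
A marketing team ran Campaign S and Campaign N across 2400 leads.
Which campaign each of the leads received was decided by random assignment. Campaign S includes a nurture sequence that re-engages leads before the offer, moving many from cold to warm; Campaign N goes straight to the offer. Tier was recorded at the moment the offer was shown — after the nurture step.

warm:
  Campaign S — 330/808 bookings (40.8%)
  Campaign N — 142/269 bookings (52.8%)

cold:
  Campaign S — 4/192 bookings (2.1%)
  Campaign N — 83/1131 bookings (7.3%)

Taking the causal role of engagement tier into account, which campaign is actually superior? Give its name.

Because the campaign influences engagement tier, engagement tier is a post-treatment mediator, not a confounder. Stratifying on it would bias the estimate; the causal effect is the crude pooled difference.
Pooled: Campaign S 33.4% vs Campaign N 16.1%; Campaign S is higher overall.

Campaign S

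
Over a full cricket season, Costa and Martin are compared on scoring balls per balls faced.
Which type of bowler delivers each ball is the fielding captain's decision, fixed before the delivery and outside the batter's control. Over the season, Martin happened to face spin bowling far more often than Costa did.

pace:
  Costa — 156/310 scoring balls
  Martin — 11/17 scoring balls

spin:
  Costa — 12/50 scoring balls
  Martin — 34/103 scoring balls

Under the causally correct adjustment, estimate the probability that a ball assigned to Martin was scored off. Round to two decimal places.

Martin is higher inside every bowling type stratum but Costa is higher in aggregate. Whether to stratify depends on how bowling type relates to the player.
Bowling type differs across players for reasons unrelated to any effect of the player itself, and it separately predicts the outcome — a classic confounder. We must compare within bowling type levels.
Standardising Martin to the population bowling type mix: 0.681·11/17 + 0.319·34/103 = 0.546.

0.55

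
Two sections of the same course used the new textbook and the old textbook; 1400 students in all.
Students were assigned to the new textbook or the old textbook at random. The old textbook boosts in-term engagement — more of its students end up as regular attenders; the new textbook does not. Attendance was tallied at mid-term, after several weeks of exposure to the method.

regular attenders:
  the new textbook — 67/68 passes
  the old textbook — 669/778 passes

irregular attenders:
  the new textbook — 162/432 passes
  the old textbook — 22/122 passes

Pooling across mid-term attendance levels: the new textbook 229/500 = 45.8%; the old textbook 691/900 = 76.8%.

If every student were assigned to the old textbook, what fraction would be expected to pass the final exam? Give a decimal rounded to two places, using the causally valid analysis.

The mid-term attendance-specific comparison favours the new textbook throughout, but the pooled figures favour the old textbook. The question is whether to condition on mid-term attendance.
The distribution of mid-term attendance is itself part of what the teaching method does — it is an intermediate outcome. Holding it fixed would remove that part of the effect; the total effect is the pooled difference.
So P(outcome | do(the old textbook)) is just the pooled rate for the old textbook: 691/900 = 0.768.

0.77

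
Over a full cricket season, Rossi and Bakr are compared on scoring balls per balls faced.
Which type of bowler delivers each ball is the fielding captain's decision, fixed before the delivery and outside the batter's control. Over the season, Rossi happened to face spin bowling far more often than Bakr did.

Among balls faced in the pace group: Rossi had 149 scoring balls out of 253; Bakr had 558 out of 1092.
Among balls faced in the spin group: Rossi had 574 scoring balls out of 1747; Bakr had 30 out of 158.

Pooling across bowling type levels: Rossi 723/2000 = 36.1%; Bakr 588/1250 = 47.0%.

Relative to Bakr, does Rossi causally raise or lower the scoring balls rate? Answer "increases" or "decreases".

Rossi is higher inside every bowling type stratum but Bakr is higher in aggregate. Whether to stratify depends on how bowling type relates to the player.
Bowling type satisfies the back-door criterion: it is not a descendant of the player, and it blocks the spurious path from player to outcome. Adjusting for it (i.e., using the within-bowling type rates) gives the causal effect.
Within each level — pace: 58.9% vs 51.1%; spin: 32.9% vs 19.0% — Rossi is higher every time.

increases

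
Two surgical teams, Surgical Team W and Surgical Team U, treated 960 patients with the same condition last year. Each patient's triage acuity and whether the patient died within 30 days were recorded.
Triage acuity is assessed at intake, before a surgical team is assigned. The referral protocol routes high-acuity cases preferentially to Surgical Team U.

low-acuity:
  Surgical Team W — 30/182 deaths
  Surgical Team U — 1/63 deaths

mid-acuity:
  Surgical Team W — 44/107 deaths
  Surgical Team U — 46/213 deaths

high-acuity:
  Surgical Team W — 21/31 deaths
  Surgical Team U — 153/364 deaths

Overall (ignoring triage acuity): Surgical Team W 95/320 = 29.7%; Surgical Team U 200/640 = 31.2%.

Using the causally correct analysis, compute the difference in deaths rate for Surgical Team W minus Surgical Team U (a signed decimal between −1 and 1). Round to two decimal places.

The triage acuity-specific comparison favours Surgical Team U throughout, but the pooled figures favour Surgical Team W. The question is whether to condition on triage acuity.
Here triage acuity is a common cause — it drives both which surgical team a case falls under and the outcome. The crude comparison mixes populations; the stratum-specific rates are the causally relevant ones.
Adjusting over the population distribution of triage acuity: 0.255·(0.165−0.016) + 0.333·(0.411−0.216) + 0.411·(0.677−0.420) = +0.209.

+0.21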